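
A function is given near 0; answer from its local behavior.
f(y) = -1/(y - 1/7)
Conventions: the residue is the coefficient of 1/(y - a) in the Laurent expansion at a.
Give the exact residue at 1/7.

At the order-1 pole 1/7 set g(y) = (y - (1/7))*f(y) = -1.
Simple pole: residue = g(a) at a = 1/7, which is -1.

The residue is -1.


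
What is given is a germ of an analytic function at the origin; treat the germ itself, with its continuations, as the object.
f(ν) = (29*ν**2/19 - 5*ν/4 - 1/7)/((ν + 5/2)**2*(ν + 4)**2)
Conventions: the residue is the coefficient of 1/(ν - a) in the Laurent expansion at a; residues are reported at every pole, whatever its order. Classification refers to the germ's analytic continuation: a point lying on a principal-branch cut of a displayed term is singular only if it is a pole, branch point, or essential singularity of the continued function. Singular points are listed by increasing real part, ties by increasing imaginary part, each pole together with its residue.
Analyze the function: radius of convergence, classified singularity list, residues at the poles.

Radius of convergence at 0: 5/2.
At -4: a pole of order 2; residue 13607/1197.
At -5/2: a pole of order 2; residue -13607/1197.

Denominator factor (ν + 5/2)^2: pole of order 2 at -5/2, modulus 5/2.
Denominator factor (ν + 4)^2: pole of order 2 at -4, modulus 4.
The radius of convergence is the smallest modulus among the singular points: 5/2.
At the order-2 pole -4 set g(ν) = (ν - (-4))^2*f(ν) = (29*ν**2/19 - 5*ν/4 - 1/7)/(ν + 5/2)**2.
Order-2 pole: residue = g'(a); g'(-4) = 13607/1197, so the residue is 13607/1197.
At the order-2 pole -5/2 set g(ν) = (ν - (-5/2))^2*f(ν) = (29*ν**2/19 - 5*ν/4 - 1/7)/(ν + 4)**2.
Order-2 pole: residue = g'(a); g'(-5/2) = -13607/1197, so the residue is -13607/1197.
List the singular points by increasing real part (a conjugate pair: the negative imaginary part first).


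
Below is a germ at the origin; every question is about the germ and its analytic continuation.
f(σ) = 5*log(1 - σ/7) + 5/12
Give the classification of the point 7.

The point is a logarithmic branch point.

The term (5)*log(1 - σ/(7)) has argument 1 - 7/(7) = 0 at 7: a logarithmic (infinitely-sheeted) branch point; the remaining terms are analytic or single-valued there.


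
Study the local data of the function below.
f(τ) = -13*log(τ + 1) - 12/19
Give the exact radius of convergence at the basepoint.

The radius of convergence is 1.

Branch term (-13)*log(1 - τ/(-1)): its argument vanishes at τ = -1, a logarithmic branch point, modulus 1.
The radius of convergence is the smallest modulus among the singular points: 1.


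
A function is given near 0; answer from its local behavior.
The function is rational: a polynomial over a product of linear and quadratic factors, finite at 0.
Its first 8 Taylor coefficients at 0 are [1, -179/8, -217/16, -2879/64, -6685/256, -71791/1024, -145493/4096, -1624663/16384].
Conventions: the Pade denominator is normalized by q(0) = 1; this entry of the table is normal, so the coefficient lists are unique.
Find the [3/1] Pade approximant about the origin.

The Pade approximant has numerator coefficients [1, -528711/23032, -52871/92128, -1709499/46064]; denominator coefficients [1, -6685/11516].

Taylor coefficients needed (read off): a_0 = 1, a_1 = -179/8, a_2 = -217/16, a_3 = -2879/64, a_4 = -6685/256.
Write the denominator as Q(z) = 1 + q1*z. Requiring Q*f - P = O(z^5) with deg P <= 3 kills the coefficients of z^4..z^4 in Q*f:
  z^4: a_4 + q1*a_3 = 0, i.e. -6685/256 + (-2879/64)*q1 = 0.
Solving this linear system: q1 = -6685/11516.
The numerator is Q*f truncated at degree 3: P0 = a_0 = 1; P1 = a_1 + q1*a_0 = -528711/23032; P2 = a_2 + q1*a_1 = -52871/92128; P3 = a_3 + q1*a_2 = -1709499/46064.


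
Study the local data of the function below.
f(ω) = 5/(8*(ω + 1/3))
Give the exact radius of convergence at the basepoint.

Denominator factor (ω + 1/3): pole of order 1 at -1/3, modulus 1/3.
The radius of convergence is the smallest modulus among the singular points: 1/3.

The radius of convergence is 1/3.


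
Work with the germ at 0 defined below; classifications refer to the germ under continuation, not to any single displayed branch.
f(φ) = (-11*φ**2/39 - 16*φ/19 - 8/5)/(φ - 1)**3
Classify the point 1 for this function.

The point is a pole of order 3.

The denominator factor φ - 1 vanishes at 1 and appears to the power 3; the numerator there equals -10093/3705, nonzero, and no other factor vanishes.
Hence a pole whose order is the multiplicity, 3.


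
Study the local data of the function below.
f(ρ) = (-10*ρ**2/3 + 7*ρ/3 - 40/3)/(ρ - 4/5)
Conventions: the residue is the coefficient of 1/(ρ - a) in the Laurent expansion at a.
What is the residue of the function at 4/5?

The residue is -68/5.

At the order-1 pole 4/5 set g(ρ) = (ρ - (4/5))*f(ρ) = -10*ρ**2/3 + 7*ρ/3 - 40/3.
Simple pole: residue = g(a) at a = 4/5, which is -68/5.


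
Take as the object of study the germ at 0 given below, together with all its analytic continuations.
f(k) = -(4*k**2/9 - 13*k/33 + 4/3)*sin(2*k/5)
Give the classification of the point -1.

The point is a regular point.

There is no denominator, hence no pole anywhere.
The factor -sin(2*k/5) is entire.
So the germ continues analytically to -1.


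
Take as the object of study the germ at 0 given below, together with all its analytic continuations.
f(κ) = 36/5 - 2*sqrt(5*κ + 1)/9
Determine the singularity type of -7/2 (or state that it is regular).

There is no denominator, hence no pole anywhere.
Branch term sqrt(1 - κ/(-1/5)): argument at -7/2 is -33/2, nonzero, so -7/2 is not its branch point (a point on a principal cut is still regular for the continued germ).
So the germ continues analytically to -7/2.

The point is a regular point.


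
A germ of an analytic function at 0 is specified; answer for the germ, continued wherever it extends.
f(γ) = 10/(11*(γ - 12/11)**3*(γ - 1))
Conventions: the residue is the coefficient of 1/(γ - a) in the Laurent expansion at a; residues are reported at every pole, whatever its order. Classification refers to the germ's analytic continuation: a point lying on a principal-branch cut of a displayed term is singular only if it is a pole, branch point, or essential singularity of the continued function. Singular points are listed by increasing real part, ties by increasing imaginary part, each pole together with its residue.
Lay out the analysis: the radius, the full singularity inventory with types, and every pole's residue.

Radius of convergence at 0: 1.
At 1: a pole of order 1; residue -1210.
At 12/11: a pole of order 3; residue 1210.

Denominator factor (γ - 12/11)^3: pole of order 3 at 12/11, modulus 12/11.
Denominator factor (γ - 1): pole of order 1 at 1, modulus 1.
The radius of convergence is the smallest modulus among the singular points: 1.
At the order-1 pole 1 set g(γ) = (γ - (1))*f(γ) = 10/(11*(γ - 12/11)**3).
Simple pole: residue = g(a) at a = 1, which is -1210.
At the order-3 pole 12/11 set g(γ) = (γ - (12/11))^3*f(γ) = 10/(11*(γ - 1)).
Order-3 pole: residue = g''(a)/2; g''(12/11) = 2420, so the residue is 1210.
List the singular points by increasing real part (a conjugate pair: the negative imaginary part first).


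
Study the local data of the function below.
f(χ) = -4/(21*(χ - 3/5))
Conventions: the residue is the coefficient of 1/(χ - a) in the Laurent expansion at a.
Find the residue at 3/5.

At the order-1 pole 3/5 set g(χ) = (χ - (3/5))*f(χ) = -4/21.
Simple pole: residue = g(a) at a = 3/5, which is -4/21.

The residue is -4/21.


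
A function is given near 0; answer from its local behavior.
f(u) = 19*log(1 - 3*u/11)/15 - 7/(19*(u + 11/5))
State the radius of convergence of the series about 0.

Denominator factor (u + 11/5): pole of order 1 at -11/5, modulus 11/5.
Branch term (19/15)*log(1 - u/(11/3)): its argument vanishes at u = 11/3, a logarithmic branch point, modulus 11/3.
The radius of convergence is the smallest modulus among the singular points: 11/5.

The radius of convergence is 11/5.


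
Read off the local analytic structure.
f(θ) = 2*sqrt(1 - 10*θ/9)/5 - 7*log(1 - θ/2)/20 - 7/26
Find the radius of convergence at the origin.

The radius of convergence is 9/10.

Branch term (2/5)*sqrt(1 - θ/(9/10)): its argument vanishes at θ = 9/10, a square-root branch point, modulus 9/10.
Branch term (-7/20)*log(1 - θ/(2)): its argument vanishes at θ = 2, a logarithmic branch point, modulus 2.
The radius of convergence is the smallest modulus among the singular points: 9/10.


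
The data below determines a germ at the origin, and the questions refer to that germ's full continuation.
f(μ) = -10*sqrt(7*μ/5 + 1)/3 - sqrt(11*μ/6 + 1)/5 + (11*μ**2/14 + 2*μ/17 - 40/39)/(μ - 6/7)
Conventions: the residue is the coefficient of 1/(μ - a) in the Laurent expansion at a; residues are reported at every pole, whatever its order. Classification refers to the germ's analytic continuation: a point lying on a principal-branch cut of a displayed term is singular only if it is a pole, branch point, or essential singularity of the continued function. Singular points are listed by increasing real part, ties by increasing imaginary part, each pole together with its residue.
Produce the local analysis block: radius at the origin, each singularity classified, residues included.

Radius of convergence at 0: 6/11.
At -5/7: an algebraic (square-root) branch point.
At -6/11: an algebraic (square-root) branch point.
At 6/7: a pole of order 1; residue -79034/227409.

Denominator factor (μ - 6/7): pole of order 1 at 6/7, modulus 6/7.
Branch term (-10/3)*sqrt(1 - μ/(-5/7)): its argument vanishes at μ = -5/7, a square-root branch point, modulus 5/7.
Branch term (-1/5)*sqrt(1 - μ/(-6/11)): its argument vanishes at μ = -6/11, a square-root branch point, modulus 6/11.
The radius of convergence is the smallest modulus among the singular points: 6/11.
The branch terms are analytic at 6/7 and contribute nothing to the residue; only the rational part matters.
At the order-1 pole 6/7 set g(μ) = (μ - (6/7))*(rational part) = 11*μ**2/14 + 2*μ/17 - 40/39.
Simple pole: residue = g(a) at a = 6/7, which is -79034/227409.
List the singular points by increasing real part (a conjugate pair: the negative imaginary part first).


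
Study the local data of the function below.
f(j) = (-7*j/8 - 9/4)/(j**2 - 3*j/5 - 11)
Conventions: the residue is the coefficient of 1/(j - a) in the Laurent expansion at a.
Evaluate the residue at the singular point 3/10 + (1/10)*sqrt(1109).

The residue is -7/16 - (201/17744)*sqrt(1109).

The factor j**2 - 3*j/5 - 11 splits as (j - a)(j - a') with a = 3/10 + (1/10)*sqrt(1109), a' = 3/10 - (1/10)*sqrt(1109). At the order-1 pole a set g(j) = (j - a)*f(j) = [-7*j/8 - 9/4] / (j - a').
Simple pole: residue = g(a) at a = 3/10 + (1/10)*sqrt(1109), which is -7/16 - (201/17744)*sqrt(1109).


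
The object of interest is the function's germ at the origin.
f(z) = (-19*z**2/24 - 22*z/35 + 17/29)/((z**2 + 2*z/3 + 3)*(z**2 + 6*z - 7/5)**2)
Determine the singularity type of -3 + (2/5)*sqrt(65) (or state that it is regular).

The denominator factor z**2 + 6*z - 7/5 vanishes at -3 + (2/5)*sqrt(65) and appears to the power 2; the numerator there equals -313913/24360 + (577/350)*sqrt(65), nonzero, and no other factor vanishes.
Hence a pole whose order is the multiplicity, 2.

The point is a pole of order 2.


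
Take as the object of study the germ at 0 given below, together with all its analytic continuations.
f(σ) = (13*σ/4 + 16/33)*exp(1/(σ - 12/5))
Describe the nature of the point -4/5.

The point is a regular point.

There is no denominator, hence no pole anywhere.
The essential point of exp(1/(σ - (12/5))) is 12/5, not -4/5.
So the germ continues analytically to -4/5.


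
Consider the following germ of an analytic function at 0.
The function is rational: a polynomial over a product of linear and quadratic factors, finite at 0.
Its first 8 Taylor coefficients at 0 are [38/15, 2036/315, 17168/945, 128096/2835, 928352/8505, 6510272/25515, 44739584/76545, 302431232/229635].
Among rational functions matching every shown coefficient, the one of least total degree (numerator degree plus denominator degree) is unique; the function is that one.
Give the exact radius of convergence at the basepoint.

The radius of convergence is 1/2.

No rational of total degree below 4 reproduces all 8 coefficients; solving the [1/3] Pade equations on them gives f(γ) = (19/20 - 26*γ/35)/((γ - 1/2)**2*(γ + 3/2)), whose expansion matches every shown term.
Denominator factor (γ - 1/2)^2: pole of order 2 at 1/2, modulus 1/2.
Denominator factor (γ + 3/2): pole of order 1 at -3/2, modulus 3/2.
The radius of convergence is the smallest modulus among the singular points: 1/2.


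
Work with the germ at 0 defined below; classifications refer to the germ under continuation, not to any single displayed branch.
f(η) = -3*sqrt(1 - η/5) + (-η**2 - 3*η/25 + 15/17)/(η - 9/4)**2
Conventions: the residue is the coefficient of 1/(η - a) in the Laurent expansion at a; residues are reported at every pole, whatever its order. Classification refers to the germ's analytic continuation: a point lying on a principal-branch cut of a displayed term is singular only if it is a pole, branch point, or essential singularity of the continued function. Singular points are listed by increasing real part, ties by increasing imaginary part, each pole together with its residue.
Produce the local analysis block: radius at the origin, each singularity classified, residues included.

Denominator factor (η - 9/4)^2: pole of order 2 at 9/4, modulus 9/4.
Branch term (-3)*sqrt(1 - η/(5)): its argument vanishes at η = 5, a square-root branch point, modulus 5.
The radius of convergence is the smallest modulus among the singular points: 9/4.
The branch term is analytic at 9/4 and contributes nothing to the residue; only the rational part matters.
At the order-2 pole 9/4 set g(η) = (η - (9/4))^2*(rational part) = -η**2 - 3*η/25 + 15/17.
Order-2 pole: residue = g'(a); g'(9/4) = -231/50, so the residue is -231/50.
List the singular points by increasing real part (a conjugate pair: the negative imaginary part first).

Radius of convergence at 0: 9/4.
At 9/4: a pole of order 2; residue -231/50.
At 5: an algebraic (square-root) branch point.


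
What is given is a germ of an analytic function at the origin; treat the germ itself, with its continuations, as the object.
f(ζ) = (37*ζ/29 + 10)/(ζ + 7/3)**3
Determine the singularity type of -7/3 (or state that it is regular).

The point is a pole of order 3.

The denominator factor ζ + 7/3 vanishes at -7/3 and appears to the power 3; the numerator there equals 611/87, nonzero, and no other factor vanishes.
Hence a pole whose order is the multiplicity, 3.


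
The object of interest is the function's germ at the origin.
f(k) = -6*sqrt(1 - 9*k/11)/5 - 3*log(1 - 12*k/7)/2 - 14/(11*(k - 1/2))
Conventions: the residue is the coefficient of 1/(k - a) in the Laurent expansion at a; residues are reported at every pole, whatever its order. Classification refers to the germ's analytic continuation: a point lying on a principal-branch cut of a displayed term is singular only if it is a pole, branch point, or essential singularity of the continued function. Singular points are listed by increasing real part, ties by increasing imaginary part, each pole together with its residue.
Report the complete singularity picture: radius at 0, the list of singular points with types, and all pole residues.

Radius of convergence at 0: 1/2.
At 1/2: a pole of order 1; residue -14/11.
At 7/12: a logarithmic branch point.
At 11/9: an algebraic (square-root) branch point.

Denominator factor (k - 1/2): pole of order 1 at 1/2, modulus 1/2.
Branch term (-6/5)*sqrt(1 - k/(11/9)): its argument vanishes at k = 11/9, a square-root branch point, modulus 11/9.
Branch term (-3/2)*log(1 - k/(7/12)): its argument vanishes at k = 7/12, a logarithmic branch point, modulus 7/12.
The radius of convergence is the smallest modulus among the singular points: 1/2.
The branch terms are analytic at 1/2 and contribute nothing to the residue; only the rational part matters.
At the order-1 pole 1/2 set g(k) = (k - (1/2))*(rational part) = -14/11.
Simple pole: residue = g(a) at a = 1/2, which is -14/11.
List the singular points by increasing real part (a conjugate pair: the negative imaginary part first).


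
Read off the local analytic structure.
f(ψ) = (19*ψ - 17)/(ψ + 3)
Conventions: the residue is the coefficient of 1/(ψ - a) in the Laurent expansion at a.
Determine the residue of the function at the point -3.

At the order-1 pole -3 set g(ψ) = (ψ - (-3))*f(ψ) = 19*ψ - 17.
Simple pole: residue = g(a) at a = -3, which is -74.

The residue is -74.


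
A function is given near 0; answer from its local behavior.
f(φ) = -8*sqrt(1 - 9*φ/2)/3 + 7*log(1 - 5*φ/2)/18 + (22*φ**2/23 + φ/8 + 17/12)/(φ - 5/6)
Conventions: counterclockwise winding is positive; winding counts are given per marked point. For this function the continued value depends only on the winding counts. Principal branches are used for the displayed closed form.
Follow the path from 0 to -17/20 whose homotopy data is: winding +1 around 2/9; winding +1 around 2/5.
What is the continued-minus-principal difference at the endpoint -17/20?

The rational part is single-valued and drops out of the difference; each branch term changes only by its own monodromy.
(-8/3)*sqrt(1 - φ/(2/9)): winding +1 is odd, the square root flips sign, contributing -2*(-8/3)*sqrt(1 - (-17/20)/(2/9)) = -2*(-8/3)*sqrt(193/40) = (4/15)*sqrt(1930).
(7/18)*log(1 - φ/(2/5)): each positive loop around 2/5 adds 2*pi*i to the log, so winding +1 contributes (7/18)*(1)*2*pi*i = (7/9)*pi*i.
Summing the contributions at φ = -17/20 gives ((4/15)*sqrt(1930)) + ((7/9)*pi)*i.

Continued minus principal equals ((4/15)*sqrt(1930)) + ((7/9)*pi)*i.


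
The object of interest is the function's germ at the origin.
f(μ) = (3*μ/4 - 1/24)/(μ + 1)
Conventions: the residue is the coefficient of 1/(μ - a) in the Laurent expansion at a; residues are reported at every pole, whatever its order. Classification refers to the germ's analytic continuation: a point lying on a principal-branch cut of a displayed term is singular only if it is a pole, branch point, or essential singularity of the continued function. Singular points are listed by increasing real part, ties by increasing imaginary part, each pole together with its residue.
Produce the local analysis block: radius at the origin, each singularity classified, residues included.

Radius of convergence at 0: 1.
At -1: a pole of order 1; residue -19/24.

Denominator factor (μ + 1): pole of order 1 at -1, modulus 1.
The radius of convergence is the smallest modulus among the singular points: 1.
At the order-1 pole -1 set g(μ) = (μ - (-1))*f(μ) = 3*μ/4 - 1/24.
Simple pole: residue = g(a) at a = -1, which is -19/24.


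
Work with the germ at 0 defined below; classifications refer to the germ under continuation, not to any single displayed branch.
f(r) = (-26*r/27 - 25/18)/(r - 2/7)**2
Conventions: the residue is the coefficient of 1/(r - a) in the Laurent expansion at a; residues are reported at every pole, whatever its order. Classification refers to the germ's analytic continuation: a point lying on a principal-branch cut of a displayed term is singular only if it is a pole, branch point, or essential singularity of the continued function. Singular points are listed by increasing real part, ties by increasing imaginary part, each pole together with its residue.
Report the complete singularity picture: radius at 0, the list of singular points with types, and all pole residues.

Denominator factor (r - 2/7)^2: pole of order 2 at 2/7, modulus 2/7.
The radius of convergence is the smallest modulus among the singular points: 2/7.
At the order-2 pole 2/7 set g(r) = (r - (2/7))^2*f(r) = -26*r/27 - 25/18.
Order-2 pole: residue = g'(a); g'(2/7) = -26/27, so the residue is -26/27.

Radius of convergence at 0: 2/7.
At 2/7: a pole of order 2; residue -26/27.


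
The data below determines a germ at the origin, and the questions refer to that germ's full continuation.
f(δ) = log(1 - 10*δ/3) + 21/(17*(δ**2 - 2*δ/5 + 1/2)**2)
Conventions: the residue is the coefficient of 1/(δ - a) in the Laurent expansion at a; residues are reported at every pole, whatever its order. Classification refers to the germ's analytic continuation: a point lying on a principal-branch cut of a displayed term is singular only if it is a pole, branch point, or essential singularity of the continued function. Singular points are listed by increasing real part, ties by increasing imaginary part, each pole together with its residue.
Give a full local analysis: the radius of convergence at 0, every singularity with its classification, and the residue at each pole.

Denominator factor (δ**2 - 2*δ/5 + 1/2)^2: discriminant -46/25, complex-conjugate roots (1/5) + ((1/10)*sqrt(46))*i and (1/5) - ((1/10)*sqrt(46))*i; poles of order 2, moduli (1/2)*sqrt(2) and (1/2)*sqrt(2).
Branch term (1)*log(1 - δ/(3/10)): its argument vanishes at δ = 3/10, a logarithmic branch point, modulus 3/10.
The radius of convergence is the smallest modulus among the singular points: 3/10.
The branch term is analytic at (1/5) - ((1/10)*sqrt(46))*i and contributes nothing to the residue; only the rational part matters.
The factor δ**2 - 2*δ/5 + 1/2 splits as (δ - a)(δ - a') with a = (1/5) - ((1/10)*sqrt(46))*i, a' = (1/5) + ((1/10)*sqrt(46))*i. At the order-2 pole a set g(δ) = (δ - a)^2*(rational part) = [21/17] / (δ - a')^2.
Order-2 pole: residue = g'(a); g'((1/5) - ((1/10)*sqrt(46))*i) = ((2625/17986)*sqrt(46))*i, so the residue is ((2625/17986)*sqrt(46))*i.
The branch term is analytic at (1/5) + ((1/10)*sqrt(46))*i and contributes nothing to the residue; only the rational part matters.
The factor δ**2 - 2*δ/5 + 1/2 splits as (δ - a)(δ - a') with a = (1/5) + ((1/10)*sqrt(46))*i, a' = (1/5) - ((1/10)*sqrt(46))*i. At the order-2 pole a set g(δ) = (δ - a)^2*(rational part) = [21/17] / (δ - a')^2.
Order-2 pole: residue = g'(a); g'((1/5) + ((1/10)*sqrt(46))*i) = -((2625/17986)*sqrt(46))*i, so the residue is -((2625/17986)*sqrt(46))*i.
List the singular points by increasing real part (a conjugate pair: the negative imaginary part first).

Radius of convergence at 0: 3/10.
At (1/5) - ((1/10)*sqrt(46))*i: a pole of order 2; residue ((2625/17986)*sqrt(46))*i.
At (1/5) + ((1/10)*sqrt(46))*i: a pole of order 2; residue -((2625/17986)*sqrt(46))*i.
At 3/10: a logarithmic branch point.


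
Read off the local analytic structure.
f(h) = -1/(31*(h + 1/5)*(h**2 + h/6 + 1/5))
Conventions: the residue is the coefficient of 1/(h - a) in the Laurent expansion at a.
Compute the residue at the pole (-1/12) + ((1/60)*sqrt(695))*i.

The factor h**2 + h/6 + 1/5 splits as (h - a)(h - a') with a = (-1/12) + ((1/60)*sqrt(695))*i, a' = (-1/12) - ((1/60)*sqrt(695))*i. At the order-1 pole a set g(h) = (h - a)*f(h) = [-1/(31*(h + 1/5))] / (h - a').
Simple pole: residue = g(a) at a = (-1/12) + ((1/60)*sqrt(695))*i, which is (75/961) + ((105/133579)*sqrt(695))*i.

The residue is (75/961) + ((105/133579)*sqrt(695))*i.


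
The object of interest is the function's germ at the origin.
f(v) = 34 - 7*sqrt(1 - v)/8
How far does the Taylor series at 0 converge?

The radius of convergence is 1.

Branch term (-7/8)*sqrt(1 - v/(1)): its argument vanishes at v = 1, a square-root branch point, modulus 1.
The radius of convergence is the smallest modulus among the singular points: 1.


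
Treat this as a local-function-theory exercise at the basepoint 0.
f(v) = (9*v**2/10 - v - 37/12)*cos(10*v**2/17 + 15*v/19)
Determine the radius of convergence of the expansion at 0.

The radius of convergence is infinite.

The factor cos(10*v**2/17 + 15*v/19) is entire and contributes no finite singular point.
The polynomial part has no poles.
No finite singular points: the Taylor series at 0 converges everywhere.


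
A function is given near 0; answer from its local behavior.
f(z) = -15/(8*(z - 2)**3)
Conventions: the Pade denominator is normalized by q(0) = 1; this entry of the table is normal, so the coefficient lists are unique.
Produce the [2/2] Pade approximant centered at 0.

Taylor coefficients needed (expand at 0): a_0 = 15/64, a_1 = 45/128, a_2 = 45/128, a_3 = 75/256, a_4 = 225/1024.
Write the denominator as Q(z) = 1 + q1*z + q2*z^2. Requiring Q*f - P = O(z^5) with deg P <= 2 kills the coefficients of z^3..z^4 in Q*f:
  z^3: a_3 + q1*a_2 + q2*a_1 = 0, i.e. 75/256 + (45/128)*q1 + (45/128)*q2 = 0.
  z^4: a_4 + q1*a_3 + q2*a_2 = 0, i.e. 225/1024 + (75/256)*q1 + (45/128)*q2 = 0.
Solving this linear system: q1 = -5/4, q2 = 5/12.
The numerator is Q*f truncated at degree 2: P0 = a_0 = 15/64; P1 = a_1 + q1*a_0 = 15/256; P2 = a_2 + q1*a_1 + q2*a_0 = 5/512.

The Pade approximant has numerator coefficients [15/64, 15/256, 5/512]; denominator coefficients [1, -5/4, 5/12].


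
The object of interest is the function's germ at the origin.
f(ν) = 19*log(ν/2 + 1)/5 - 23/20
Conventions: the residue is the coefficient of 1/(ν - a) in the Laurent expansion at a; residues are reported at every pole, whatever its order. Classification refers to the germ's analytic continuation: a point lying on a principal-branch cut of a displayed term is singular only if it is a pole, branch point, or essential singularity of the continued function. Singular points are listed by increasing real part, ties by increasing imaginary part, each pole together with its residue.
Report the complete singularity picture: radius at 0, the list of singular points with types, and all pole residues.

Radius of convergence at 0: 2.
At -2: a logarithmic branch point.

Branch term (19/5)*log(1 - ν/(-2)): its argument vanishes at ν = -2, a logarithmic branch point, modulus 2.
The radius of convergence is the smallest modulus among the singular points: 2.


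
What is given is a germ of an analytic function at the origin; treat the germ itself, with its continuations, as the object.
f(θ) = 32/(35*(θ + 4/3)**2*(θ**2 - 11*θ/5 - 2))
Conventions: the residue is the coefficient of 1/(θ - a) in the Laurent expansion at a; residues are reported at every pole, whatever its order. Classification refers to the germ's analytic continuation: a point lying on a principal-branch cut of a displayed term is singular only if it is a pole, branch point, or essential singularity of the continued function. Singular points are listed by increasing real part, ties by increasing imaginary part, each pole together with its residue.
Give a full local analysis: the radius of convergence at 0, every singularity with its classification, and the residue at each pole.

Radius of convergence at 0: -11/10 + (1/10)*sqrt(321).
At -4/3: a pole of order 2; residue 15768/26047.
At 11/10 - (1/10)*sqrt(321): a pole of order 1; residue -7884/26047 - (7044/398147)*sqrt(321).
At 11/10 + (1/10)*sqrt(321): a pole of order 1; residue -7884/26047 + (7044/398147)*sqrt(321).


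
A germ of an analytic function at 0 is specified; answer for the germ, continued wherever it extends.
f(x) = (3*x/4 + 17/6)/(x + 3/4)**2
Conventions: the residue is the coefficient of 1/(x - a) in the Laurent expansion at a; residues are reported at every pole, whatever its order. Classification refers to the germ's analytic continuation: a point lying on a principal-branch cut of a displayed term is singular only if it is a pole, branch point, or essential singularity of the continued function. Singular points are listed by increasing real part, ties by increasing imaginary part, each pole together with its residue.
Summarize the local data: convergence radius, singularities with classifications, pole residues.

Radius of convergence at 0: 3/4.
At -3/4: a pole of order 2; residue 3/4.

Denominator factor (x + 3/4)^2: pole of order 2 at -3/4, modulus 3/4.
The radius of convergence is the smallest modulus among the singular points: 3/4.
At the order-2 pole -3/4 set g(x) = (x - (-3/4))^2*f(x) = 3*x/4 + 17/6.
Order-2 pole: residue = g'(a); g'(-3/4) = 3/4, so the residue is 3/4.


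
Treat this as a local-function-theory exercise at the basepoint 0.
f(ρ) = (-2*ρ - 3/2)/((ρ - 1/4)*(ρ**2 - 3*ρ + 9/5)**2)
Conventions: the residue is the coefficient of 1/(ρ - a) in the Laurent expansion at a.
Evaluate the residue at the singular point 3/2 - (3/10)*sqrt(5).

The factor ρ**2 - 3*ρ + 9/5 splits as (ρ - a)(ρ - a') with a = 3/2 - (3/10)*sqrt(5), a' = 3/2 + (3/10)*sqrt(5). At the order-2 pole a set g(ρ) = (ρ - a)^2*f(ρ) = [(-2*ρ - 3/2)/(ρ - 1/4)] / (ρ - a')^2.
Order-2 pole: residue = g'(a); g'(3/2 - (3/10)*sqrt(5)) = 6400/7921 - (21380/23763)*sqrt(5), so the residue is 6400/7921 - (21380/23763)*sqrt(5).

The residue is 6400/7921 - (21380/23763)*sqrt(5).


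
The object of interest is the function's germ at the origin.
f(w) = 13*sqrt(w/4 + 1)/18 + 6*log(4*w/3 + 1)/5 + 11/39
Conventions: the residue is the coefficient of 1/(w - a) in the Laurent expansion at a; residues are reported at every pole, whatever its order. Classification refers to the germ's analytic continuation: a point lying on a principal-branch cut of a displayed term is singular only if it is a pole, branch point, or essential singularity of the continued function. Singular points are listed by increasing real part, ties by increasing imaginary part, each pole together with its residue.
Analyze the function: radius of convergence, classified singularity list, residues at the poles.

Radius of convergence at 0: 3/4.
At -4: an algebraic (square-root) branch point.
At -3/4: a logarithmic branch point.

Branch term (6/5)*log(1 - w/(-3/4)): its argument vanishes at w = -3/4, a logarithmic branch point, modulus 3/4.
Branch term (13/18)*sqrt(1 - w/(-4)): its argument vanishes at w = -4, a square-root branch point, modulus 4.
The radius of convergence is the smallest modulus among the singular points: 3/4.
List the singular points by increasing real part (a conjugate pair: the negative imaginary part first).


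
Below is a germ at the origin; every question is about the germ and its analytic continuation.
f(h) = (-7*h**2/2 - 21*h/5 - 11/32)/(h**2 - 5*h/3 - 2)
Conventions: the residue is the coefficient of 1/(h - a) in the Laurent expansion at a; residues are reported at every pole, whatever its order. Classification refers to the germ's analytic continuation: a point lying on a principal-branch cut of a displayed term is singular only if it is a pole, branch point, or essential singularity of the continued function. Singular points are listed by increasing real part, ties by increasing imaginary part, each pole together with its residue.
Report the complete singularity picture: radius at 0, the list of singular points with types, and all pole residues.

Radius of convergence at 0: -5/6 + (1/6)*sqrt(97).
At 5/6 - (1/6)*sqrt(97): a pole of order 1; residue -301/60 + (4523/9312)*sqrt(97).
At 5/6 + (1/6)*sqrt(97): a pole of order 1; residue -301/60 - (4523/9312)*sqrt(97).

Denominator factor (h**2 - 5*h/3 - 2): discriminant 97/9, real irrational roots 5/6 + (1/6)*sqrt(97) and 5/6 - (1/6)*sqrt(97); poles of order 1, moduli 5/6 + (1/6)*sqrt(97) and -5/6 + (1/6)*sqrt(97).
The radius of convergence is the smallest modulus among the singular points: -5/6 + (1/6)*sqrt(97).
The factor h**2 - 5*h/3 - 2 splits as (h - a)(h - a') with a = 5/6 - (1/6)*sqrt(97), a' = 5/6 + (1/6)*sqrt(97). At the order-1 pole a set g(h) = (h - a)*f(h) = [-7*h**2/2 - 21*h/5 - 11/32] / (h - a').
Simple pole: residue = g(a) at a = 5/6 - (1/6)*sqrt(97), which is -301/60 + (4523/9312)*sqrt(97).
The factor h**2 - 5*h/3 - 2 splits as (h - a)(h - a') with a = 5/6 + (1/6)*sqrt(97), a' = 5/6 - (1/6)*sqrt(97). At the order-1 pole a set g(h) = (h - a)*f(h) = [-7*h**2/2 - 21*h/5 - 11/32] / (h - a').
Simple pole: residue = g(a) at a = 5/6 + (1/6)*sqrt(97), which is -301/60 - (4523/9312)*sqrt(97).
List the singular points by increasing real part (a conjugate pair: the negative imaginary part first).


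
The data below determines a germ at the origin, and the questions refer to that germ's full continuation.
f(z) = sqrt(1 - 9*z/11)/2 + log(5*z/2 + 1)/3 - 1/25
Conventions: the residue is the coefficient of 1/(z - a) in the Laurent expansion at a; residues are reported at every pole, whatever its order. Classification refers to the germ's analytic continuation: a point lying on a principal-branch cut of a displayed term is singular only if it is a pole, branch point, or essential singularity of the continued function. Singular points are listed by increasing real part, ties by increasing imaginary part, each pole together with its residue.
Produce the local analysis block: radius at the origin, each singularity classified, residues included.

Branch term (1/3)*log(1 - z/(-2/5)): its argument vanishes at z = -2/5, a logarithmic branch point, modulus 2/5.
Branch term (1/2)*sqrt(1 - z/(11/9)): its argument vanishes at z = 11/9, a square-root branch point, modulus 11/9.
The radius of convergence is the smallest modulus among the singular points: 2/5.
List the singular points by increasing real part (a conjugate pair: the negative imaginary part first).

Radius of convergence at 0: 2/5.
At -2/5: a logarithmic branch point.
At 11/9: an algebraic (square-root) branch point.


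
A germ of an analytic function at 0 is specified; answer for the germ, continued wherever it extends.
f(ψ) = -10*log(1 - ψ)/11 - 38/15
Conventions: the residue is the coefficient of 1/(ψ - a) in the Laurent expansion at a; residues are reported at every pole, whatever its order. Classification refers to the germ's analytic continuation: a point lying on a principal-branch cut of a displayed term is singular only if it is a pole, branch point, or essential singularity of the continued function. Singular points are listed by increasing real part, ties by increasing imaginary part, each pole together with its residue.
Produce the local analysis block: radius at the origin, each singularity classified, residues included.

Branch term (-10/11)*log(1 - ψ/(1)): its argument vanishes at ψ = 1, a logarithmic branch point, modulus 1.
The radius of convergence is the smallest modulus among the singular points: 1.

Radius of convergence at 0: 1.
At 1: a logarithmic branch point.


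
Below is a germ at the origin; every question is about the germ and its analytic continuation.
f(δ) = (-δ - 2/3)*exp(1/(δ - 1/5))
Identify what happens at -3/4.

The point is a regular point.

There is no denominator, hence no pole anywhere.
The essential point of exp(1/(δ - (1/5))) is 1/5, not -3/4.
So the germ continues analytically to -3/4.


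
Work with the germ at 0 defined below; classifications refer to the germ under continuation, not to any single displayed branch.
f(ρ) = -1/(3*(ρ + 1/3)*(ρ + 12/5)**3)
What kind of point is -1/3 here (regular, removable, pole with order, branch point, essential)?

The denominator factor ρ + 1/3 vanishes at -1/3 and appears to the power 1; the numerator there equals -1/3, nonzero, and no other factor vanishes.
Hence a pole whose order is the multiplicity, 1.

The point is a pole of order 1.


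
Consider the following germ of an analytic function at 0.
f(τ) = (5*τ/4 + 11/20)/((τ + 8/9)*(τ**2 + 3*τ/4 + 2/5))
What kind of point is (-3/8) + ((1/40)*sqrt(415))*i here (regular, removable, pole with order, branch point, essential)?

The denominator factor τ**2 + 3*τ/4 + 2/5 vanishes at (-3/8) + ((1/40)*sqrt(415))*i and appears to the power 1; the numerator there equals (13/160) + ((1/32)*sqrt(415))*i, nonzero, and no other factor vanishes.
Hence a pole whose order is the multiplicity, 1.

The point is a pole of order 1.


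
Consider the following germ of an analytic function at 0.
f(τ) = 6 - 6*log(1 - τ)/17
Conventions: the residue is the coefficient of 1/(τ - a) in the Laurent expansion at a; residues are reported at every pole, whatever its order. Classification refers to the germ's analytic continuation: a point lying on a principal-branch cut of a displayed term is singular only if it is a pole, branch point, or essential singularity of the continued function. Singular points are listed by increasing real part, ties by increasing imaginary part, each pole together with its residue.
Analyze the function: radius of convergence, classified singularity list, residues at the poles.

Radius of convergence at 0: 1.
At 1: a logarithmic branch point.

Branch term (-6/17)*log(1 - τ/(1)): its argument vanishes at τ = 1, a logarithmic branch point, modulus 1.
The radius of convergence is the smallest modulus among the singular points: 1.


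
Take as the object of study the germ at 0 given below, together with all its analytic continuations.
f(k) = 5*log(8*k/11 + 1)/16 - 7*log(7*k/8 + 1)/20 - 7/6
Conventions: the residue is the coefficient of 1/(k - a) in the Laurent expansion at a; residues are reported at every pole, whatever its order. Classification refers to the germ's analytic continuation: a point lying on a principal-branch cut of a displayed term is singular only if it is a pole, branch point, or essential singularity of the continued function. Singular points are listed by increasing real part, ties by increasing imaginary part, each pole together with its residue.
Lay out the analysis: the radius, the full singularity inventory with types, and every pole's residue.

Branch term (5/16)*log(1 - k/(-11/8)): its argument vanishes at k = -11/8, a logarithmic branch point, modulus 11/8.
Branch term (-7/20)*log(1 - k/(-8/7)): its argument vanishes at k = -8/7, a logarithmic branch point, modulus 8/7.
The radius of convergence is the smallest modulus among the singular points: 8/7.
List the singular points by increasing real part (a conjugate pair: the negative imaginary part first).

Radius of convergence at 0: 8/7.
At -11/8: a logarithmic branch point.
At -8/7: a logarithmic branch point.


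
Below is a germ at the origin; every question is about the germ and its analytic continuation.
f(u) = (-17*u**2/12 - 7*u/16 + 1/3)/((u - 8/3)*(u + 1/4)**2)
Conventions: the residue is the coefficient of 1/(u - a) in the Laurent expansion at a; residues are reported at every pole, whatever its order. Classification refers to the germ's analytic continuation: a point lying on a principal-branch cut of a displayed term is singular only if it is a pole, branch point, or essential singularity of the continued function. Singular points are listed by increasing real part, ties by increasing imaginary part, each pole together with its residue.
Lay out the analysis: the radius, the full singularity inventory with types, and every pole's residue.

Radius of convergence at 0: 1/4.
At -1/4: a pole of order 2; residue -659/4900.
At 8/3: a pole of order 1; residue -4712/3675.

Denominator factor (u + 1/4)^2: pole of order 2 at -1/4, modulus 1/4.
Denominator factor (u - 8/3): pole of order 1 at 8/3, modulus 8/3.
The radius of convergence is the smallest modulus among the singular points: 1/4.
At the order-2 pole -1/4 set g(u) = (u - (-1/4))^2*f(u) = (-17*u**2/12 - 7*u/16 + 1/3)/(u - 8/3).
Order-2 pole: residue = g'(a); g'(-1/4) = -659/4900, so the residue is -659/4900.
At the order-1 pole 8/3 set g(u) = (u - (8/3))*f(u) = (-17*u**2/12 - 7*u/16 + 1/3)/(u + 1/4)**2.
Simple pole: residue = g(a) at a = 8/3, which is -4712/3675.
List the singular points by increasing real part (a conjugate pair: the negative imaginary part first).


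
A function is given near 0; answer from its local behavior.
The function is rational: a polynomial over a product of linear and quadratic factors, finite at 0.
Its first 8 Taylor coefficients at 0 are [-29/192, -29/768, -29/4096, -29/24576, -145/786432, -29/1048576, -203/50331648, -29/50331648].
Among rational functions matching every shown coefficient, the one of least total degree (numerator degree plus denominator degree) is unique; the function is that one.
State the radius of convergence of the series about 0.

The radius of convergence is 8.

No rational of total degree below 2 reproduces all 8 coefficients; solving the [0/2] Pade equations on them gives f(u) = -29/(3*(u - 8)**2), whose expansion matches every shown term.
Denominator factor (u - 8)^2: pole of order 2 at 8, modulus 8.
The radius of convergence is the smallest modulus among the singular points: 8.
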